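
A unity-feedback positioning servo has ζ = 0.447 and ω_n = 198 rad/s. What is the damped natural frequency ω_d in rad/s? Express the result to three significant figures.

ω_d = ω_n√(1−ζ²) = 198·√0.800 = 177 rad/s.

ω_d ≈ 177 rad/s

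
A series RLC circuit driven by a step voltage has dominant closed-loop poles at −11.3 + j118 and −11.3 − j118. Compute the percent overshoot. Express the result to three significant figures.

With σ = 11.3, ω_d = 118: ω_n = √(σ²+ω_d²) = 119 rad/s, ζ = σ/ω_n = 0.0953.
%OS = 100 e^{−πζ/√(1−ζ²)} with ζ = 0.0953 gives 74.0%.

%OS ≈ 74.0%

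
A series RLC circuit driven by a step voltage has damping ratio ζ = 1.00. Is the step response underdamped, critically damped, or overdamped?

Since ζ = 1, the system is critically damped.

critically damped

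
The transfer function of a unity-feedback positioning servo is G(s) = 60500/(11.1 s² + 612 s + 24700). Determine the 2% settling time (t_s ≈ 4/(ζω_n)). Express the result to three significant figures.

t_s ≈ 0.145 s

Dividing through by 11.1: denominator becomes s² + 55.14 s + 2225.
So ω_n = √2225 = 47.2 rad/s and ζ = 55.14/(2·47.2) = 0.584.
t_s ≈ 4/(ζω_n) = 0.145 s.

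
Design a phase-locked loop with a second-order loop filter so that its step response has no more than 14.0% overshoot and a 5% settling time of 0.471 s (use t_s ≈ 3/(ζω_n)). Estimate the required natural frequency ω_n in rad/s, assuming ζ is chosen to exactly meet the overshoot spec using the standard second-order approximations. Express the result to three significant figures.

Inverting the overshoot relation: ζ = |ln 0.140|/√(π² + ln²0.140) = 0.531.
Then ω_n = 3/(ζ t_s) = 3/(0.531 × 0.471) = 12.0 rad/s.

ω_n ≈ 12.0 rad/s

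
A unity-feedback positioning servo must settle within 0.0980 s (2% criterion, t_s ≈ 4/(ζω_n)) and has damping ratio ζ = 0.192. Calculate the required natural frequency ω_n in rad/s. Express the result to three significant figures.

ω_n ≈ 213 rad/s

Rearranging t_s ≈ 4/(ζω_n) gives ω_n = 4/(ζ·t_s) = 4/(0.192 × 0.0980) = 213 rad/s.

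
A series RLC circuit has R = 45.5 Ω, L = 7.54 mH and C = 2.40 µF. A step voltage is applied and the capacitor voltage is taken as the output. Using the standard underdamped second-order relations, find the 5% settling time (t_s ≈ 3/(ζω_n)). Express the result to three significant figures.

t_s ≈ 0.000994 s

For a series RLC circuit (capacitor voltage as output), ω_n = 1/√(LC) = 1/√(7.54 mH · 2.40 µF) = 7430 rad/s.
ζ = (R/2)·√(C/L) = (45.5/2)·√(2.40 µF/7.54 mH) = 0.406.
t_s ≈ 3/(ζω_n) = 0.000994 s.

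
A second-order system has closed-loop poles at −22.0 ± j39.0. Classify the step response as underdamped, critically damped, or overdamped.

underdamped

Since the poles form a complex-conjugate pair with nonzero imaginary part, the response is underdamped.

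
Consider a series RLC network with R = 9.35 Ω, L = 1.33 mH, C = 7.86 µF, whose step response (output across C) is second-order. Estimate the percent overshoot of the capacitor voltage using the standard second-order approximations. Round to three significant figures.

For a series RLC circuit (capacitor voltage as output), ω_n = 1/√(LC) = 1/√(1.33 mH · 7.86 µF) = 9780 rad/s.
ζ = (R/2)·√(C/L) = (9.35/2)·√(7.86 µF/1.33 mH) = 0.359.
%OS = 100 e^{−πζ/√(1−ζ²)} with ζ = 0.359 gives 29.8%.

%OS ≈ 29.8%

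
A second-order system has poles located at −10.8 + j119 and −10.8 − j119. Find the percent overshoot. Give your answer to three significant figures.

The poles are at −σ ± jω_d with σ = 10.8 and ω_d = 119, so ω_n = √(σ²+ω_d²) = 119 rad/s and ζ = σ/ω_n = 0.0904.
%OS = 100·exp(−πζ/√(1−ζ²)) = 75.2%.

%OS ≈ 75.2%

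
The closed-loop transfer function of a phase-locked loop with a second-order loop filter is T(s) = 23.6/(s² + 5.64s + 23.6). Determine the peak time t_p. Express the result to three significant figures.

t_p ≈ 0.794 s

Matching coefficients with s² + 2ζω_n s + ω_n² gives ω_n² = 23.6 ⇒ ω_n = 4.86 rad/s, and ζ = 5.64/(2ω_n) = 0.580.
ω_d = 4.86·√(1 − 0.580²) = 3.96 rad/s. Then t_p = π/ω_d = 0.794 s.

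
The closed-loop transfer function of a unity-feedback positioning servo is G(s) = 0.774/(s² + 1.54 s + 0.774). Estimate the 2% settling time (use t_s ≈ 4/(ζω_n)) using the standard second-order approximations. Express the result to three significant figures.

t_s ≈ 5.19 s

Matching coefficients with s² + 2ζω_n s + ω_n² gives ω_n² = 0.774 ⇒ ω_n = 0.880 rad/s, and ζ = 1.54/(2ω_n) = 0.875.
t_s ≈ 4/(ζω_n) = 4/(0.875·0.880) = 5.19 s.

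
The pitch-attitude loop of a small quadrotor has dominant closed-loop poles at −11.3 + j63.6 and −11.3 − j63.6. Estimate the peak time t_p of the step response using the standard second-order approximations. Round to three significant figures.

t_p = π/ω_d with ω_d = 63.6 (the imaginary part), so t_p = 0.0494 s.

t_p ≈ 0.0494 s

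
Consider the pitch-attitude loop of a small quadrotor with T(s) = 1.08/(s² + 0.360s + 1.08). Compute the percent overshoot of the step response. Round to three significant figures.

ω_n = √1.08 = 1.04 rad/s; ζ = 0.360/(2·1.04) = 0.173.
Overshoot: exp(−π·0.173/√(1−0.173²)) = 0.576, i.e. 57.6%.

%OS ≈ 57.6%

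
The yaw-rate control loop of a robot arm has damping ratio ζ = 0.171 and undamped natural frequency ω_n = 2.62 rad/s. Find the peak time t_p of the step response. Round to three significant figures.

The damped frequency is ω_d = ω_n√(1−ζ²) = 2.62·√(1−0.0292) = 2.58 rad/s.
Peak time t_p = π/ω_d = π/2.58 = 1.22 s.

t_p ≈ 1.22 s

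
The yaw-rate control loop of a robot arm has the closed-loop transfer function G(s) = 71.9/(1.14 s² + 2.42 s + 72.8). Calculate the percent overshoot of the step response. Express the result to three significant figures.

Dividing through by 1.14: denominator becomes s² + 2.123 s + 63.86.
So ω_n = √63.86 = 7.99 rad/s and ζ = 2.123/(2·7.99) = 0.133.
%OS = 100·exp(−πζ/√(1−ζ²)) = 65.6%.

%OS ≈ 65.6%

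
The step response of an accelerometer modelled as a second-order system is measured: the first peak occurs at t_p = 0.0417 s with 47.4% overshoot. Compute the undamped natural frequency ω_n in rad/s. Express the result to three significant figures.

The overshoot fixes ζ = −ln(OS)/√(π²+ln²(OS)) = 0.231.
From t_p = π/ω_d, ω_d = π/0.0417 = 75.3 rad/s, so ω_n = ω_d/√(1−ζ²) = 77.4 rad/s.

ω_n ≈ 77.4 rad/s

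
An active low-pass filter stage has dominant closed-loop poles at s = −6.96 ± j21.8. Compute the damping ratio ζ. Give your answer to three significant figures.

The poles are at −σ ± jω_d with σ = 6.96 and ω_d = 21.8, so ω_n = √(σ²+ω_d²) = 22.9 rad/s and ζ = σ/ω_n = 0.304.

ζ ≈ 0.304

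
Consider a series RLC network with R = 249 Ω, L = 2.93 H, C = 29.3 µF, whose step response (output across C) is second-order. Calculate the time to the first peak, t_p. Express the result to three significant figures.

For a series RLC circuit (capacitor voltage as output), ω_n = 1/√(LC) = 1/√(2.93 H · 29.3 µF) = 108 rad/s.
ζ = (R/2)·√(C/L) = (249/2)·√(29.3 µF/2.93 H) = 0.394.
ω_d = 108·√(1 − 0.394²) = 99.2 rad/s. t_p = π/ω_d = 0.0317 s.

t_p ≈ 0.0317 s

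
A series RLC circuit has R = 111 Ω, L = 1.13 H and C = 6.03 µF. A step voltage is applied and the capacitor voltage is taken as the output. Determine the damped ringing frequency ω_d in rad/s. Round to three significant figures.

For a series RLC circuit (capacitor voltage as output), ω_n = 1/√(LC) = 1/√(1.13 H · 6.03 µF) = 383 rad/s.
ζ = (R/2)·√(C/L) = (111/2)·√(6.03 µF/1.13 H) = 0.128.
ω_d = 383·√(1 − 0.128²) = 380 rad/s.

ω_d ≈ 380 rad/s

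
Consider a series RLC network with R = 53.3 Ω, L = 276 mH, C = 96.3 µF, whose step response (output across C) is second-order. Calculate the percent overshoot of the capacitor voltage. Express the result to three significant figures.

%OS ≈ 16.5%

For a series RLC circuit (capacitor voltage as output), ω_n = 1/√(LC) = 1/√(276 mH · 96.3 µF) = 194 rad/s.
ζ = (R/2)·√(C/L) = (53.3/2)·√(96.3 µF/276 mH) = 0.498.
%OS = 100 e^{−πζ/√(1−ζ²)} with ζ = 0.498 gives 16.5%.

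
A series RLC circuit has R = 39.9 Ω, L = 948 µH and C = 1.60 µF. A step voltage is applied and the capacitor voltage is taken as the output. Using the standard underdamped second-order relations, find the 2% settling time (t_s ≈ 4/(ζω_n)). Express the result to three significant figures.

t_s ≈ 0.000190 s

For a series RLC circuit (capacitor voltage as output), ω_n = 1/√(LC) = 1/√(948 µH · 1.60 µF) = 25700 rad/s.
ζ = (R/2)·√(C/L) = (39.9/2)·√(1.60 µF/948 µH) = 0.820.
t_s ≈ 4/(ζω_n) = 0.000190 s.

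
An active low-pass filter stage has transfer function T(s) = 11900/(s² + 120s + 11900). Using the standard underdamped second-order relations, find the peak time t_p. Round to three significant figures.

t_p ≈ 0.0345 s

Comparing the denominator to s² + 2ζω_n s + ω_n²: ω_n = √11900 = 109 rad/s, and 2ζω_n = 120 so ζ = 120/(2·109) = 0.550.
ω_d = 109·√(1 − 0.550²) = 91.1 rad/s. Then t_p = π/ω_d = 0.0345 s.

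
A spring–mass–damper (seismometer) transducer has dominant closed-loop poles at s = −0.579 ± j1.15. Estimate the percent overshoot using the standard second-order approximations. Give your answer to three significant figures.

%OS ≈ 20.6%

With σ = 0.579, ω_d = 1.15: ω_n = √(σ²+ω_d²) = 1.29 rad/s, ζ = σ/ω_n = 0.450.
%OS = 100·exp(−πζ/√(1−ζ²)) = 20.6%.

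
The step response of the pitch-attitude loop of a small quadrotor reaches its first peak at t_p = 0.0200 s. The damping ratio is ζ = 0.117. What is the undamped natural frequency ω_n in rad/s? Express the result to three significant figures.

Peak time t_p = π/ω_d, so ω_d = π/t_p = π/0.0200 = 157 rad/s.
ω_n = ω_d/√(1−ζ²) = 157/√0.986 = 158 rad/s.

ω_n ≈ 158 rad/s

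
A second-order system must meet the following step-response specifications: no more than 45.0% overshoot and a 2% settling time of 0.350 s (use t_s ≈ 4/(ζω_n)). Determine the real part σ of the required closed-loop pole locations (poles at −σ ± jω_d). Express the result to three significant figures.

σ ≈ 11.4

The settling-time spec alone fixes σ = ζω_n = 4/t_s = 4/0.350 = 11.4.
(Overshoot then fixes ζ = 0.246 and hence ω_d = σ·√(1−ζ²)/ζ = 45.0 rad/s.)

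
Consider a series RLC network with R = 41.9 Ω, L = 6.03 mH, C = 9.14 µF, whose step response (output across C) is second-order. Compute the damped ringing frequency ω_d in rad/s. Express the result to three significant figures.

For a series RLC circuit (capacitor voltage as output), ω_n = 1/√(LC) = 1/√(6.03 mH · 9.14 µF) = 4260 rad/s.
ζ = (R/2)·√(C/L) = (41.9/2)·√(9.14 µF/6.03 mH) = 0.816.
The damped frequency ω_d = ω_n√(1−ζ²) = 2460 rad/s.

ω_d ≈ 2460 rad/s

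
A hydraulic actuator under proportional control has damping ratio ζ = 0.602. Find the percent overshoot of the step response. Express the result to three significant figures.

For an underdamped second-order system, %OS = 100·exp(−πζ/√(1−ζ²)).
πζ/√(1−ζ²) = π·0.602/√(1−0.362) = 2.369, so %OS = 100·e^(−2.369) = 9.36%.

%OS ≈ 9.36%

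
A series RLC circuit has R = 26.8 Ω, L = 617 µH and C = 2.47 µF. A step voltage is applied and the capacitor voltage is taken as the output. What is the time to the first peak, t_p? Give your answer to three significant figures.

For a series RLC circuit (capacitor voltage as output), ω_n = 1/√(LC) = 1/√(617 µH · 2.47 µF) = 25600 rad/s.
ζ = (R/2)·√(C/L) = (26.8/2)·√(2.47 µF/617 µH) = 0.848.
ω_d = ω_n√(1−ζ²) = 13600 rad/s. t_p = π/ω_d = 0.000231 s.

t_p ≈ 0.000231 s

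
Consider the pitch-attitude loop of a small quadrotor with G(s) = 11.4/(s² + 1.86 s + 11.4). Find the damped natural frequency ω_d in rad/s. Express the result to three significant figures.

Matching coefficients with s² + 2ζω_n s + ω_n² gives ω_n² = 11.4 ⇒ ω_n = 3.38 rad/s, and ζ = 1.86/(2ω_n) = 0.275.
The damped frequency ω_d = ω_n√(1−ζ²) = 3.25 rad/s.

ω_d ≈ 3.25 rad/s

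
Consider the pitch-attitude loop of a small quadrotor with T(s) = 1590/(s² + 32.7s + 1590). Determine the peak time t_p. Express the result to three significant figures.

t_p ≈ 0.0864 s

Comparing the denominator to s² + 2ζω_n s + ω_n²: ω_n = √1590 = 39.9 rad/s, and 2ζω_n = 32.7 so ζ = 32.7/(2·39.9) = 0.410.
The damped frequency ω_d = ω_n√(1−ζ²) = 36.4 rad/s. Then t_p = π/ω_d = 0.0864 s.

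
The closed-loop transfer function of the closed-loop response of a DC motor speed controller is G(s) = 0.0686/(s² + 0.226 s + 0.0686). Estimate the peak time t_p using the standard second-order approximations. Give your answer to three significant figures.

ω_n = √0.0686 = 0.262 rad/s; ζ = 0.226/(2·0.262) = 0.431.
ω_d = ω_n√(1−ζ²) = 0.236 rad/s. Then t_p = π/ω_d = 13.3 s.

t_p ≈ 13.3 s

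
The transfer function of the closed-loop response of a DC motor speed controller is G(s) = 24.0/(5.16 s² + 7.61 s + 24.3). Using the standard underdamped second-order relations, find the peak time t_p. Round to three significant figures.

t_p ≈ 1.54 s

Dividing through by 5.16: denominator becomes s² + 1.475 s + 4.709.
So ω_n = √4.709 = 2.17 rad/s and ζ = 1.475/(2·2.17) = 0.340.
ω_d = 2.17·√(1 − 0.340²) = 2.04 rad/s. t_p = π/ω_d = 1.54 s.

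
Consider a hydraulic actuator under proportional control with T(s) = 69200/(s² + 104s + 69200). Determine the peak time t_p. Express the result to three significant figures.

t_p ≈ 0.0122 s

Matching coefficients with s² + 2ζω_n s + ω_n² gives ω_n² = 69200 ⇒ ω_n = 263 rad/s, and ζ = 104/(2ω_n) = 0.198.
ω_d = 263·√(1 − 0.198²) = 258 rad/s. Then t_p = π/ω_d = 0.0122 s.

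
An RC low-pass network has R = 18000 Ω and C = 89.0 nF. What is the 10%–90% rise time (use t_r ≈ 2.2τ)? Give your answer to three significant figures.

τ = RC = 18000 × 89.0 nF = 0.00160 s.
t_r ≈ 2.2τ = 0.00352 s.

t_r ≈ 0.00352 s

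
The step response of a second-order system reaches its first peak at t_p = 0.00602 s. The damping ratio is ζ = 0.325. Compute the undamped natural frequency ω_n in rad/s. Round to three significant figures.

ω_n ≈ 552 rad/s

Peak time t_p = π/ω_d, so ω_d = π/t_p = π/0.00602 = 522 rad/s.
ω_n = ω_d/√(1−ζ²) = 522/√0.894 = 552 rad/s.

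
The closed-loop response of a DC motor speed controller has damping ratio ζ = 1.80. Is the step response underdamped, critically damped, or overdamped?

Since ζ = 1.80 > 1, the system is overdamped.

overdamped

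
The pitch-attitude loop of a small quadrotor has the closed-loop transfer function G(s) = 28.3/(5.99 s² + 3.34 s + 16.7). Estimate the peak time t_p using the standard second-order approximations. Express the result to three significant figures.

Dividing through by 5.99: denominator becomes s² + 0.5576 s + 2.788.
So ω_n = √2.788 = 1.67 rad/s and ζ = 0.5576/(2·1.67) = 0.167.
ω_d = ω_n√(1−ζ²) = 1.65 rad/s. t_p = π/ω_d = 1.91 s.

t_p ≈ 1.91 s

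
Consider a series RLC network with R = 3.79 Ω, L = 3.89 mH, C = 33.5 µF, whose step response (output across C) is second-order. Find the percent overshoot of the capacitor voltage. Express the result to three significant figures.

%OS ≈ 57.1%

For a series RLC circuit (capacitor voltage as output), ω_n = 1/√(LC) = 1/√(3.89 mH · 33.5 µF) = 2770 rad/s.
ζ = (R/2)·√(C/L) = (3.79/2)·√(33.5 µF/3.89 mH) = 0.176.
Overshoot: exp(−π·0.176/√(1−0.176²)) = 0.571, i.e. 57.1%.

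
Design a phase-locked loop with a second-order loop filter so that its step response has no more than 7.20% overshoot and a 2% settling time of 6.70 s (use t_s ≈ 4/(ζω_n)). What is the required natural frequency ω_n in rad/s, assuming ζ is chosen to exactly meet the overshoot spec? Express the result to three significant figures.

ω_n ≈ 0.930 rad/s

From %OS = 100·exp(−πζ/√(1−ζ²)), invert to get ζ = −ln(OS)/√(π² + ln²(OS)) with OS = 0.0720.
−ln 0.0720 = 2.631, so ζ = 2.631/√(π² + 6.923) = 0.642.
Then ω_n = 4/(ζ t_s) = 4/(0.642 × 6.70) = 0.930 rad/s.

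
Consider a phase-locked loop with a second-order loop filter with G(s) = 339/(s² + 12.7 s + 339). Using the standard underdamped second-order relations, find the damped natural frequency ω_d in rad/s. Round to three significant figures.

ω_n = √339 = 18.4 rad/s; ζ = 12.7/(2·18.4) = 0.345.
ω_d = 18.4·√(1 − 0.345²) = 17.3 rad/s.

ω_d ≈ 17.3 rad/s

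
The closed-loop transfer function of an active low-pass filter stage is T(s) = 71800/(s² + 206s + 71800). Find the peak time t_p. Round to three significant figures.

Comparing the denominator to s² + 2ζω_n s + ω_n²: ω_n = √71800 = 268 rad/s, and 2ζω_n = 206 so ζ = 206/(2·268) = 0.384.
ω_d = 268·√(1 − 0.384²) = 247 rad/s. Then t_p = π/ω_d = 0.0127 s.

t_p ≈ 0.0127 s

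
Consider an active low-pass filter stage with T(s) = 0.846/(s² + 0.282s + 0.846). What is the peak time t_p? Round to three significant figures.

t_p ≈ 3.46 s

Matching coefficients with s² + 2ζω_n s + ω_n² gives ω_n² = 0.846 ⇒ ω_n = 0.920 rad/s, and ζ = 0.282/(2ω_n) = 0.153.
ω_d = ω_n√(1−ζ²) = 0.909 rad/s. Then t_p = π/ω_d = 3.46 s.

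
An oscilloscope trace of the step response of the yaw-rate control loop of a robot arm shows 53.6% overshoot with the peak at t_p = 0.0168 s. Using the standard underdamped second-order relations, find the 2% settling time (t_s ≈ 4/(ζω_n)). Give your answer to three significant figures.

The overshoot fixes ζ = −ln(OS)/√(π²+ln²(OS)) = 0.195.
t_p = π/ω_d ⇒ ω_d = 187 rad/s; then ω_n = ω_d/√(1−ζ²) = 191 rad/s.
t_s ≈ 4/(ζω_n) = 4/(0.195·191) = 0.108 s.

t_s ≈ 0.108 s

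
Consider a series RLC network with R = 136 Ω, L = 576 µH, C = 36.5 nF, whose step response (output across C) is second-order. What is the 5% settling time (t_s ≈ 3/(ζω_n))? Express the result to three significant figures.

t_s ≈ 0.0000254 s

For a series RLC circuit (capacitor voltage as output), ω_n = 1/√(LC) = 1/√(576 µH · 36.5 nF) = 218000 rad/s.
ζ = (R/2)·√(C/L) = (136/2)·√(36.5 nF/576 µH) = 0.541.
t_s ≈ 3/(ζω_n) = 0.0000254 s.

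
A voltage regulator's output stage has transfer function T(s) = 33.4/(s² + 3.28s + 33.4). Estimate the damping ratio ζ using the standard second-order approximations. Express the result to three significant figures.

ζ ≈ 0.284

Matching coefficients with s² + 2ζω_n s + ω_n² gives ω_n² = 33.4 ⇒ ω_n = 5.78 rad/s, and ζ = 3.28/(2ω_n) = 0.284.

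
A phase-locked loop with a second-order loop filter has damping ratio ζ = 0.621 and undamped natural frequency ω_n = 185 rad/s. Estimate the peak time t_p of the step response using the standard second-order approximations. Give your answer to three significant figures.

t_p ≈ 0.0217 s

The damped frequency is ω_d = ω_n√(1−ζ²) = 185·√(1−0.386) = 145 rad/s.
Peak time t_p = π/ω_d = π/145 = 0.0217 s.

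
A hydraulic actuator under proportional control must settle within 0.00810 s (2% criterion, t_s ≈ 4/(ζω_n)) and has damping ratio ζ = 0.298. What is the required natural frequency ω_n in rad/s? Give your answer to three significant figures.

ω_n ≈ 1660 rad/s

Rearranging t_s ≈ 4/(ζω_n) gives ω_n = 4/(ζ·t_s) = 4/(0.298 × 0.00810) = 1660 rad/s.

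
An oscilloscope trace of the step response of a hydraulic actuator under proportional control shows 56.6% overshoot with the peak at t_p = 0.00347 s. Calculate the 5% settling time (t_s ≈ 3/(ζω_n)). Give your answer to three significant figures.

From the overshoot, ζ = −ln(OS)/√(π²+ln²(OS)) = 0.178.
t_p = π/ω_d ⇒ ω_d = 905 rad/s; then ω_n = ω_d/√(1−ζ²) = 920 rad/s.
t_s ≈ 3/(ζω_n) = 3/(0.178·920) = 0.0183 s.

t_s ≈ 0.0183 s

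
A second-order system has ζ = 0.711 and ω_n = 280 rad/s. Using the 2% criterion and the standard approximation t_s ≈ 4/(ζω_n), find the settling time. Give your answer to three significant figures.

t_s ≈ 0.0201 s

t_s ≈ 4/(ζω_n) = 4/(0.711 × 280) = 0.0201 s.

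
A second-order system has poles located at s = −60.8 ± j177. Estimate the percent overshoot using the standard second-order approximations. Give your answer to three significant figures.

%OS ≈ 34.0%

With σ = 60.8, ω_d = 177: ω_n = √(σ²+ω_d²) = 187 rad/s, ζ = σ/ω_n = 0.325.
Overshoot: exp(−π·0.325/√(1−0.325²)) = 0.340, i.e. 34.0%.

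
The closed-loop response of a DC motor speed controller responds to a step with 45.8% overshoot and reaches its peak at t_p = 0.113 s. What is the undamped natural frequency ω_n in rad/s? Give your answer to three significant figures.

ζ from %OS: ζ = |ln 0.458|/√(π²+ln²0.458) = 0.241.
t_p = π/ω_d ⇒ ω_d = 27.8 rad/s; then ω_n = ω_d/√(1−ζ²) = 28.6 rad/s.

ω_n ≈ 28.6 rad/s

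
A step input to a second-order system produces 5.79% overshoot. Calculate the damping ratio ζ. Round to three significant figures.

ζ ≈ 0.672

From %OS = 100·exp(−πζ/√(1−ζ²)), invert to get ζ = −ln(OS)/√(π² + ln²(OS)) with OS = 0.0579.
−ln 0.0579 = 2.849, so ζ = 2.849/√(π² + 8.117) = 0.672.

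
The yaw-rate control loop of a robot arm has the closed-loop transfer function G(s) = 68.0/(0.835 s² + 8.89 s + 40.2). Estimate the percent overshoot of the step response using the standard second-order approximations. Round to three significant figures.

%OS ≈ 2.33%

Dividing through by 0.835: denominator becomes s² + 10.65 s + 48.14.
So ω_n = √48.14 = 6.94 rad/s and ζ = 10.65/(2·6.94) = 0.767.
%OS = 100·exp(−πζ/√(1−ζ²)) = 2.33%.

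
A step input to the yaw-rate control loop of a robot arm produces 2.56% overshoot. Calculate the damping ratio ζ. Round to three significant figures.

Inverting the overshoot relation: ζ = |ln 0.0256|/√(π² + ln²0.0256) = 0.759.

ζ ≈ 0.759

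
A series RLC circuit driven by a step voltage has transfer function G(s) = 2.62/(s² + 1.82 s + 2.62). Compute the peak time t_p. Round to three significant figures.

Comparing the denominator to s² + 2ζω_n s + ω_n²: ω_n = √2.62 = 1.62 rad/s, and 2ζω_n = 1.82 so ζ = 1.82/(2·1.62) = 0.562.
ω_d = ω_n√(1−ζ²) = 1.34 rad/s. Then t_p = π/ω_d = 2.35 s.

t_p ≈ 2.35 s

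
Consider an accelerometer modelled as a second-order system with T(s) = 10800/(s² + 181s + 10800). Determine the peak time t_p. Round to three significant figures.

t_p ≈ 0.0615 s

Comparing the denominator to s² + 2ζω_n s + ω_n²: ω_n = √10800 = 104 rad/s, and 2ζω_n = 181 so ζ = 181/(2·104) = 0.871.
The damped frequency ω_d = ω_n√(1−ζ²) = 51.1 rad/s. Then t_p = π/ω_d = 0.0615 s.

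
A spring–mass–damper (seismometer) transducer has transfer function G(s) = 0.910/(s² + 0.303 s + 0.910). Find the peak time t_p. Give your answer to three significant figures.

Comparing the denominator to s² + 2ζω_n s + ω_n²: ω_n = √0.910 = 0.954 rad/s, and 2ζω_n = 0.303 so ζ = 0.303/(2·0.954) = 0.159.
The damped frequency ω_d = ω_n√(1−ζ²) = 0.942 rad/s. Then t_p = π/ω_d = 3.34 s.

t_p ≈ 3.34 s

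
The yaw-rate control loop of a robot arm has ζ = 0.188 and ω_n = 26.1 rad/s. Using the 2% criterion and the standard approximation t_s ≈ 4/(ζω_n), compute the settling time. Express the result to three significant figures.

t_s ≈ 0.815 s

t_s ≈ 4/(ζω_n) = 4/(0.188 × 26.1) = 0.815 s.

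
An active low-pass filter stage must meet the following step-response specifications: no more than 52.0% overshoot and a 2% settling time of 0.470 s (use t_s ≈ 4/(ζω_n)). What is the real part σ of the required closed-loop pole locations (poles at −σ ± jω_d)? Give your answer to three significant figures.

σ ≈ 8.51

The settling-time spec alone fixes σ = ζω_n = 4/t_s = 4/0.470 = 8.51.
(Overshoot then fixes ζ = 0.204 and hence ω_d = σ·√(1−ζ²)/ζ = 40.9 rad/s.)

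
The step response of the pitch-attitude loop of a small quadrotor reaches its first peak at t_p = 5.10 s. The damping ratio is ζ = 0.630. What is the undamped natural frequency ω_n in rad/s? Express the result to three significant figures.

Peak time t_p = π/ω_d, so ω_d = π/t_p = π/5.10 = 0.616 rad/s.
ω_n = ω_d/√(1−ζ²) = 0.616/√0.603 = 0.793 rad/s.

ω_n ≈ 0.793 rad/s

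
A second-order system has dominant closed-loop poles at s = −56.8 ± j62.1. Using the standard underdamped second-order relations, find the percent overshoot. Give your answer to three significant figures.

%OS ≈ 5.65%

With σ = 56.8, ω_d = 62.1: ω_n = √(σ²+ω_d²) = 84.2 rad/s, ζ = σ/ω_n = 0.675.
%OS = 100·exp(−πζ/√(1−ζ²)) = 5.65%.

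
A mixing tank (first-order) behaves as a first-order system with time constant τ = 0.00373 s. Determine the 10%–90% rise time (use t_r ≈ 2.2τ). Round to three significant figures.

t_r ≈ 2.2τ = 0.00821 s.

t_r ≈ 0.00821 s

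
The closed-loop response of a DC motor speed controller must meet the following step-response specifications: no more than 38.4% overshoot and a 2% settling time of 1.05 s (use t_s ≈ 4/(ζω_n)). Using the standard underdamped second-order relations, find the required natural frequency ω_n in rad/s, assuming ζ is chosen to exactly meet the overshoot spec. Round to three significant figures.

ζ = −ln(OS)/√(π² + (ln OS)²). With OS = 0.384, ln OS = −0.9571 and ζ = 0.9571/3.284 = 0.291.
Then ω_n = 4/(ζ t_s) = 4/(0.291 × 1.05) = 13.1 rad/s.

ω_n ≈ 13.1 rad/s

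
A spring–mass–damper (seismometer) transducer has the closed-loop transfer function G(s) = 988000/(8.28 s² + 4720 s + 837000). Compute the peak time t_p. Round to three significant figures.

t_p ≈ 0.0223 s

Dividing through by 8.28: denominator becomes s² + 570.0 s + 101100.
So ω_n = √101100 = 318 rad/s and ζ = 570.0/(2·318) = 0.896.
The damped frequency ω_d = ω_n√(1−ζ²) = 141 rad/s. t_p = π/ω_d = 0.0223 s.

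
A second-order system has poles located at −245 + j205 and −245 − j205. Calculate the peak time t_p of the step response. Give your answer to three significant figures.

t_p ≈ 0.0153 s

t_p = π/ω_d with ω_d = 205 (the imaginary part), so t_p = 0.0153 s.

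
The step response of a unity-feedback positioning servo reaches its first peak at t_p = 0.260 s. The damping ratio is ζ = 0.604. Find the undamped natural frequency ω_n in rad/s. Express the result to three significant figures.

ω_n ≈ 15.2 rad/s

Peak time t_p = π/ω_d, so ω_d = π/t_p = π/0.260 = 12.1 rad/s.
ω_n = ω_d/√(1−ζ²) = 12.1/√0.635 = 15.2 rad/s.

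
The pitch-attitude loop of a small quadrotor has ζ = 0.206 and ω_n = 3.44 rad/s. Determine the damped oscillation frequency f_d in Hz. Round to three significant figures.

f_d ≈ 0.536 Hz

ω_d = ω_n√(1−ζ²) = 3.44·√0.958 = 3.37 rad/s.
f_d = ω_d/(2π) = 0.536 Hz.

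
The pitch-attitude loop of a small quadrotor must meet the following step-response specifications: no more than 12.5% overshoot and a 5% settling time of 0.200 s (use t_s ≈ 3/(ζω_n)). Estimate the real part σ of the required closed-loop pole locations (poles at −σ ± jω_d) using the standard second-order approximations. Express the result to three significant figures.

The settling-time spec alone fixes σ = ζω_n = 3/t_s = 3/0.200 = 15.0.
(Overshoot then fixes ζ = 0.552 and hence ω_d = σ·√(1−ζ²)/ζ = 22.7 rad/s.)

σ ≈ 15.0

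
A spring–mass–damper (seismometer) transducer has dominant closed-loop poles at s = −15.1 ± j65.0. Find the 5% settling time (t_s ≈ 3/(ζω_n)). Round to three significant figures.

For poles at −σ ± jω_d, ζω_n = σ = 15.1, so t_s ≈ 3/σ = 0.199 s.

t_s ≈ 0.199 s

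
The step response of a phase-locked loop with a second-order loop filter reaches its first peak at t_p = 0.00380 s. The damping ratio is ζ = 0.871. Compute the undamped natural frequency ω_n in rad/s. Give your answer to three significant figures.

Peak time t_p = π/ω_d, so ω_d = π/t_p = π/0.00380 = 827 rad/s.
ω_n = ω_d/√(1−ζ²) = 827/√0.241 = 1680 rad/s.

ω_n ≈ 1680 rad/s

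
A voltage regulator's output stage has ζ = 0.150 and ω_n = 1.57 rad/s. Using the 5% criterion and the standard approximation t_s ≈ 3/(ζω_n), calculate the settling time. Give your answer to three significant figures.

t_s ≈ 3/(ζω_n) = 3/(0.150 × 1.57) = 12.7 s.

t_s ≈ 12.7 s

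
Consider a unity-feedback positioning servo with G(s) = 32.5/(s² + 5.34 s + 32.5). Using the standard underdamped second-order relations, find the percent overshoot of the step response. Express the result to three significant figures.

%OS ≈ 18.9%

Comparing the denominator to s² + 2ζω_n s + ω_n²: ω_n = √32.5 = 5.70 rad/s, and 2ζω_n = 5.34 so ζ = 5.34/(2·5.70) = 0.468.
%OS = 100 e^{−πζ/√(1−ζ²)} with ζ = 0.468 gives 18.9%.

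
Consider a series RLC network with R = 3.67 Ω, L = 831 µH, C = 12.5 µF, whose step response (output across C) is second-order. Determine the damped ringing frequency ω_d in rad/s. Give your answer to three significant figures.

For a series RLC circuit (capacitor voltage as output), ω_n = 1/√(LC) = 1/√(831 µH · 12.5 µF) = 9810 rad/s.
ζ = (R/2)·√(C/L) = (3.67/2)·√(12.5 µF/831 µH) = 0.225.
ω_d = ω_n√(1−ζ²) = 9560 rad/s.

ω_d ≈ 9560 rad/s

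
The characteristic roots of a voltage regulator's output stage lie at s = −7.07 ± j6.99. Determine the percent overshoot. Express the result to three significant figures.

%OS ≈ 4.17%

The poles are at −σ ± jω_d with σ = 7.07 and ω_d = 6.99, so ω_n = √(σ²+ω_d²) = 9.94 rad/s and ζ = σ/ω_n = 0.711.
%OS = 100 e^{−πζ/√(1−ζ²)} with ζ = 0.711 gives 4.17%.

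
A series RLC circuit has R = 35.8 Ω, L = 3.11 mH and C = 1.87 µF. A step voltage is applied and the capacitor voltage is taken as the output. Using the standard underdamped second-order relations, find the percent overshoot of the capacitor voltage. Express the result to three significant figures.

%OS ≈ 21.6%

For a series RLC circuit (capacitor voltage as output), ω_n = 1/√(LC) = 1/√(3.11 mH · 1.87 µF) = 13100 rad/s.
ζ = (R/2)·√(C/L) = (35.8/2)·√(1.87 µF/3.11 mH) = 0.439.
%OS = 100·exp(−πζ/√(1−ζ²)) = 21.6%.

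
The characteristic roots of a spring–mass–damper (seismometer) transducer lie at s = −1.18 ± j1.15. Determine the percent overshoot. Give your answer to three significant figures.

%OS ≈ 3.98%

The poles are at −σ ± jω_d with σ = 1.18 and ω_d = 1.15, so ω_n = √(σ²+ω_d²) = 1.65 rad/s and ζ = σ/ω_n = 0.716.
%OS = 100·exp(−πζ/√(1−ζ²)) = 3.98%.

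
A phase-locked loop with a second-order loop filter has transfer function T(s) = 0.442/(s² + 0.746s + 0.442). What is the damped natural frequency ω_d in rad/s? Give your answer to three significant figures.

ω_n = √0.442 = 0.665 rad/s; ζ = 0.746/(2·0.665) = 0.561.
The damped frequency ω_d = ω_n√(1−ζ²) = 0.550 rad/s.

ω_d ≈ 0.550 rad/s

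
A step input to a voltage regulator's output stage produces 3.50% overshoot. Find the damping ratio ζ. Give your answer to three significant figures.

ζ ≈ 0.730

ζ = −ln(OS)/√(π² + (ln OS)²). With OS = 0.0350, ln OS = −3.352 and ζ = 3.352/4.594 = 0.730.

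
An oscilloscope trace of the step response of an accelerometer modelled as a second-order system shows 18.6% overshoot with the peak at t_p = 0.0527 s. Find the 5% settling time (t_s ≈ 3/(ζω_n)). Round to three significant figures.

ζ from %OS: ζ = |ln 0.186|/√(π²+ln²0.186) = 0.472.
From t_p = π/ω_d, ω_d = π/0.0527 = 59.6 rad/s, so ω_n = ω_d/√(1−ζ²) = 67.6 rad/s.
t_s ≈ 3/(ζω_n) = 3/(0.472·67.6) = 0.0940 s.

t_s ≈ 0.0940 s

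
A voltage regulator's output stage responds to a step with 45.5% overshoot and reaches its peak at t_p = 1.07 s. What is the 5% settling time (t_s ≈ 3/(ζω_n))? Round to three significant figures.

t_s ≈ 4.08 s

ζ from %OS: ζ = |ln 0.455|/√(π²+ln²0.455) = 0.243.
From t_p = π/ω_d, ω_d = π/1.07 = 2.94 rad/s, so ω_n = ω_d/√(1−ζ²) = 3.03 rad/s.
t_s ≈ 3/(ζω_n) = 3/(0.243·3.03) = 4.08 s.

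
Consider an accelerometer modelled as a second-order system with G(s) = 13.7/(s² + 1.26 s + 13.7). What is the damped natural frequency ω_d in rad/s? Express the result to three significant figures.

ω_n = √13.7 = 3.70 rad/s; ζ = 1.26/(2·3.70) = 0.170.
ω_d = 3.70·√(1 − 0.170²) = 3.65 rad/s.

ω_d ≈ 3.65 rad/s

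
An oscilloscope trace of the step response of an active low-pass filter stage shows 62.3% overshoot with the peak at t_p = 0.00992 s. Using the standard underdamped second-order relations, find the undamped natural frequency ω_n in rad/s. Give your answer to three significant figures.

ω_n ≈ 320 rad/s

The overshoot fixes ζ = −ln(OS)/√(π²+ln²(OS)) = 0.149.
From t_p = π/ω_d, ω_d = π/0.00992 = 317 rad/s, so ω_n = ω_d/√(1−ζ²) = 320 rad/s.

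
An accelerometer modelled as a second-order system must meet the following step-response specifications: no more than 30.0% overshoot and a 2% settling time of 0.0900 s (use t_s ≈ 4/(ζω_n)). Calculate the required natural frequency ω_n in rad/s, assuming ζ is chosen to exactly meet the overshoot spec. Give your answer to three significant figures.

ω_n ≈ 124 rad/s

Inverting the overshoot relation: ζ = |ln 0.300|/√(π² + ln²0.300) = 0.358.
From t_s ≈ 4/(ζω_n): ω_n = 4/(ζ·t_s) = 4/(0.358·0.0900) = 124 rad/s.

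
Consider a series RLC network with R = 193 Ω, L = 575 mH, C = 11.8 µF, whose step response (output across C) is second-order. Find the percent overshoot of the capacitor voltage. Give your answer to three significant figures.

For a series RLC circuit (capacitor voltage as output), ω_n = 1/√(LC) = 1/√(575 mH · 11.8 µF) = 384 rad/s.
ζ = (R/2)·√(C/L) = (193/2)·√(11.8 µF/575 mH) = 0.437.
%OS = 100 e^{−πζ/√(1−ζ²)} with ζ = 0.437 gives 21.7%.

%OS ≈ 21.7%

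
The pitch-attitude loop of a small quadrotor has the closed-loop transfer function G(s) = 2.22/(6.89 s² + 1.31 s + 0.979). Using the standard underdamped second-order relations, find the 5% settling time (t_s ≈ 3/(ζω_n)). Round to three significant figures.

Dividing through by 6.89: denominator becomes s² + 0.1901 s + 0.1421.
So ω_n = √0.1421 = 0.377 rad/s and ζ = 0.1901/(2·0.377) = 0.252.
t_s ≈ 3/(ζω_n) = 31.6 s.

t_s ≈ 31.6 s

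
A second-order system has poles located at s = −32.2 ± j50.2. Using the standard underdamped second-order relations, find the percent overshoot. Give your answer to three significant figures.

%OS ≈ 13.3%

|pole| = ω_n = √(32.2² + 50.2²) = 59.6 rad/s; ζ = cos θ = σ/ω_n = 0.540.
%OS = 100 e^{−πζ/√(1−ζ²)} with ζ = 0.540 gives 13.3%.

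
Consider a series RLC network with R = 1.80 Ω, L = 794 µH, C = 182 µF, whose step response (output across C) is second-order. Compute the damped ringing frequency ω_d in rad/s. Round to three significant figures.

ω_d ≈ 2370 rad/s

For a series RLC circuit (capacitor voltage as output), ω_n = 1/√(LC) = 1/√(794 µH · 182 µF) = 2630 rad/s.
ζ = (R/2)·√(C/L) = (1.80/2)·√(182 µF/794 µH) = 0.431.
The damped frequency ω_d = ω_n√(1−ζ²) = 2370 rad/s.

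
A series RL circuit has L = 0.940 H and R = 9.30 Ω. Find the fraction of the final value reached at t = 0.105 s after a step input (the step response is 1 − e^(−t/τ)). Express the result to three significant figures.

τ = L/R = 0.940/9.30 = 0.101 s.
y(t)/y_∞ = 1 − e^(−t/τ) = 1 − e^(−0.105/0.101) = 1 − e^(−1.04) = 0.646.

y/y_∞ ≈ 0.646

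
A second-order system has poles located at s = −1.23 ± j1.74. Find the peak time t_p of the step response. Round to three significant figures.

t_p = π/ω_d with ω_d = 1.74 (the imaginary part), so t_p = 1.81 s.

t_p ≈ 1.81 s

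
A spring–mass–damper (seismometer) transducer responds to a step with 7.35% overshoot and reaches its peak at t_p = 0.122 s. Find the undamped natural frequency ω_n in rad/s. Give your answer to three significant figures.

ω_n ≈ 33.5 rad/s

From the overshoot, ζ = −ln(OS)/√(π²+ln²(OS)) = 0.639.
From t_p = π/ω_d, ω_d = π/0.122 = 25.8 rad/s, so ω_n = ω_d/√(1−ζ²) = 33.5 rad/s.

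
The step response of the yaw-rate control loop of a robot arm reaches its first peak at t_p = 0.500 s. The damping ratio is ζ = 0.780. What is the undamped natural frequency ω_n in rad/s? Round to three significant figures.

Peak time t_p = π/ω_d, so ω_d = π/t_p = π/0.500 = 6.28 rad/s.
ω_n = ω_d/√(1−ζ²) = 6.28/√0.392 = 10.0 rad/s.

ω_n ≈ 10.0 rad/s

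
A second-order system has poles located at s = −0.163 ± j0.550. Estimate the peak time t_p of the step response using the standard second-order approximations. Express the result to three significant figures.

t_p = π/ω_d with ω_d = 0.550 (the imaginary part), so t_p = 5.71 s.

t_p ≈ 5.71 s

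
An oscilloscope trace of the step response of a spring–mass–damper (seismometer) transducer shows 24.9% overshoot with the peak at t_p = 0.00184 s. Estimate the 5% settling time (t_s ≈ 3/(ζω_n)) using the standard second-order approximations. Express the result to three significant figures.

From the overshoot, ζ = −ln(OS)/√(π²+ln²(OS)) = 0.405.
From t_p = π/ω_d, ω_d = π/0.00184 = 1710 rad/s, so ω_n = ω_d/√(1−ζ²) = 1870 rad/s.
t_s ≈ 3/(ζω_n) = 3/(0.405·1870) = 0.00397 s.

t_s ≈ 0.00397 s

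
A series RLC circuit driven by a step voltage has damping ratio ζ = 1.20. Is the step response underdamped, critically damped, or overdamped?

Since ζ = 1.20 > 1, the system is overdamped.

overdamped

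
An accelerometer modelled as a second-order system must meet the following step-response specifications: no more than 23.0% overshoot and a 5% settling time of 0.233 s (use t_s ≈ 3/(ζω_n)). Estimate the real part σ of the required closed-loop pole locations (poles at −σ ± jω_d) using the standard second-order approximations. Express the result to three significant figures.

The settling-time spec alone fixes σ = ζω_n = 3/t_s = 3/0.233 = 12.9.
(Overshoot then fixes ζ = 0.424 and hence ω_d = σ·√(1−ζ²)/ζ = 27.5 rad/s.)

σ ≈ 12.9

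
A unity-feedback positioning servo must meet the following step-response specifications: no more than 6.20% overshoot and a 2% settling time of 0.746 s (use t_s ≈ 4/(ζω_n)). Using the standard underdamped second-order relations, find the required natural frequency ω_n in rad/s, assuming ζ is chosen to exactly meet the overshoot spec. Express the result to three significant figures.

ζ = −ln(OS)/√(π² + (ln OS)²). With OS = 0.0620, ln OS = −2.781 and ζ = 2.781/4.195 = 0.663.
From t_s ≈ 4/(ζω_n): ω_n = 4/(ζ·t_s) = 4/(0.663·0.746) = 8.09 rad/s.

ω_n ≈ 8.09 rad/s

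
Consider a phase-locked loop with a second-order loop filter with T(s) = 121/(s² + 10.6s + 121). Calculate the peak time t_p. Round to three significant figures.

Matching coefficients with s² + 2ζω_n s + ω_n² gives ω_n² = 121 ⇒ ω_n = 11.0 rad/s, and ζ = 10.6/(2ω_n) = 0.482.
ω_d = ω_n√(1−ζ²) = 9.64 rad/s. Then t_p = π/ω_d = 0.326 s.

t_p ≈ 0.326 s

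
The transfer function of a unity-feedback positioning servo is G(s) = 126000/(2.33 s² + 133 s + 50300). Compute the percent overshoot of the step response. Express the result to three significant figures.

%OS ≈ 53.7%

Dividing through by 2.33: denominator becomes s² + 57.08 s + 21590.
So ω_n = √21590 = 147 rad/s and ζ = 57.08/(2·147) = 0.194.
Overshoot: exp(−π·0.194/√(1−0.194²)) = 0.537, i.e. 53.7%.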